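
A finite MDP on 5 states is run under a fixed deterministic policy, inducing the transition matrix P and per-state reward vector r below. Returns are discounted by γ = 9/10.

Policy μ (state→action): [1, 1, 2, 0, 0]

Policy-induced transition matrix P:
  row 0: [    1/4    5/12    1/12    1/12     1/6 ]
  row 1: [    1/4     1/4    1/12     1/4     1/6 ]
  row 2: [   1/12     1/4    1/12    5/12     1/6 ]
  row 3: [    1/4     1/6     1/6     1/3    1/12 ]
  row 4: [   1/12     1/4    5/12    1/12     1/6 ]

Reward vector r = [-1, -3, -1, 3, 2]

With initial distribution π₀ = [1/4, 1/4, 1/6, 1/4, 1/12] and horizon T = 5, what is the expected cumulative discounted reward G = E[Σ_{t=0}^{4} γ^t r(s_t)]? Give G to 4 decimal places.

G = -0.6897

t=0: π = [0.2500, 0.2500, 0.1667, 0.2500, 0.0833], E[r] = -0.2500, γ^t·E[r] = -0.250000, running G = -0.250000
t=1: π = [0.2083, 0.2708, 0.1319, 0.2431, 0.1458], E[r] = -0.1319, γ^t·E[r] = -0.118750, running G = -0.368750
t=2: π = [0.2037, 0.2645, 0.1522, 0.2332, 0.1464], E[r] = -0.1568, γ^t·E[r] = -0.127031, running G = -0.495781
t=3: π = [0.2002, 0.2645, 0.1516, 0.2364, 0.1472], E[r] = -0.1415, γ^t·E[r] = -0.103184, running G = -0.598965
t=4: π = [0.2002, 0.2637, 0.1521, 0.2371, 0.1470], E[r] = -0.1382, γ^t·E[r] = -0.090690, running G = -0.689655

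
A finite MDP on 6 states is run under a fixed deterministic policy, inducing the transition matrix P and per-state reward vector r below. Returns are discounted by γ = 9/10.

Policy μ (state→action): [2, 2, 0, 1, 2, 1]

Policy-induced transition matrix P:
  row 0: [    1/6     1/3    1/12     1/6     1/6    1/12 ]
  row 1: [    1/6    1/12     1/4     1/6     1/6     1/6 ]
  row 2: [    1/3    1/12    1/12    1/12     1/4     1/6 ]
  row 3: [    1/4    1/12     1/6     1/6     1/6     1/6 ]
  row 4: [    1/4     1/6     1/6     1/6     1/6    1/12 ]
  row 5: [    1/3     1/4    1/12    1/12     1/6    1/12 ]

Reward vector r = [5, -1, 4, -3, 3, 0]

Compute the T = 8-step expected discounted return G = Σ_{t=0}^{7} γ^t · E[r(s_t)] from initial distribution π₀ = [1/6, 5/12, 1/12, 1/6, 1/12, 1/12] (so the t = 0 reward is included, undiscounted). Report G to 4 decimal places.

t=0: π = [0.1667, 0.4167, 0.0833, 0.1667, 0.0833, 0.0833], E[r] = 0.5000, γ^t·E[r] = 0.500000, running G = 0.500000
t=1: π = [0.2153, 0.1458, 0.1736, 0.1528, 0.1736, 0.1389], E[r] = 1.6875, γ^t·E[r] = 1.518750, running G = 2.018750
t=2: π = [0.2459, 0.1748, 0.1348, 0.1406, 0.1811, 0.1227], E[r] = 1.7159, γ^t·E[r] = 1.389844, running G = 3.408594
t=3: π = [0.2364, 0.1804, 0.1393, 0.1452, 0.1779, 0.1209], E[r] = 1.6568, γ^t·E[r] = 1.207828, running G = 4.616422
t=4: π = [0.2369, 0.1774, 0.1403, 0.1450, 0.1783, 0.1221], E[r] = 1.6685, γ^t·E[r] = 1.094679, running G = 5.711100
t=5: π = [0.2373, 0.1778, 0.1398, 0.1448, 0.1784, 0.1219], E[r] = 1.6689, γ^t·E[r] = 0.985495, running G = 6.696596
t=6: π = [0.2372, 0.1778, 0.1399, 0.1449, 0.1783, 0.1219], E[r] = 1.6682, γ^t·E[r] = 0.886554, running G = 7.583149
t=7: π = [0.2372, 0.1778, 0.1399, 0.1449, 0.1783, 0.1219], E[r] = 1.6683, γ^t·E[r] = 0.797966, running G = 8.381116

G = 8.3811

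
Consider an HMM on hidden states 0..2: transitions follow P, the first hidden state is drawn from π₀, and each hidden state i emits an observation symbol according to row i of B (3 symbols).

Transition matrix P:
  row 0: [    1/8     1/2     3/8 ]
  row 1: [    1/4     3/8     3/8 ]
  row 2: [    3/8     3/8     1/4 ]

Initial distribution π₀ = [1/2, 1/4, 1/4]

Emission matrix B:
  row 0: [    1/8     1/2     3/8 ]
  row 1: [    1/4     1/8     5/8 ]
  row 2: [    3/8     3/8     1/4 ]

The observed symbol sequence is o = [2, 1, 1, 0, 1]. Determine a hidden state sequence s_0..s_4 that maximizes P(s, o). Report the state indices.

path = [0, 2, 0, 2, 0]

t=0: δ = [1.875e-01, 1.562e-01, 6.250e-02]  (obs o_0=2)
t=1: δ = [1.953e-02, 1.172e-02, 2.637e-02]  ψ = [1, 0, 0]  (obs o_1=1)
t=2: δ = [4.944e-03, 1.236e-03, 2.747e-03]  ψ = [2, 2, 0]  (obs o_2=1)
t=3: δ = [1.287e-04, 6.180e-04, 6.952e-04]  ψ = [2, 0, 0]  (obs o_3=0)
t=4: δ = [1.304e-04, 3.259e-05, 8.690e-05]  ψ = [2, 2, 1]  (obs o_4=1)
backtrack: best end state = 0; path = [0, 2, 0, 2, 0]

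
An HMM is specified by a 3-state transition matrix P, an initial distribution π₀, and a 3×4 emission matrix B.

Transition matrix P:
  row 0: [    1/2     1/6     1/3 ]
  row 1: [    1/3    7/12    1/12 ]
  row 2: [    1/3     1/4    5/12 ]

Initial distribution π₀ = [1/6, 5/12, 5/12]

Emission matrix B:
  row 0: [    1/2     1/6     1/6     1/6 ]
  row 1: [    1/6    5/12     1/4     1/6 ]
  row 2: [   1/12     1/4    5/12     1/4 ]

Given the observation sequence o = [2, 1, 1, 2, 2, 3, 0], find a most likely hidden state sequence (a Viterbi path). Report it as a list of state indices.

t=0: δ = [2.778e-02, 1.042e-01, 1.736e-01]  (obs o_0=2)
t=1: δ = [9.645e-03, 2.532e-02, 1.808e-02]  ψ = [2, 1, 2]  (obs o_1=1)
t=2: δ = [1.407e-03, 6.154e-03, 1.884e-03]  ψ = [1, 1, 2]  (obs o_2=1)
t=3: δ = [3.419e-04, 8.974e-04, 3.270e-04]  ψ = [1, 1, 2]  (obs o_3=2)
t=4: δ = [4.986e-05, 1.309e-04, 5.678e-05]  ψ = [1, 1, 2]  (obs o_4=2)
t=5: δ = [7.271e-06, 1.272e-05, 5.915e-06]  ψ = [1, 1, 2]  (obs o_5=3)
t=6: δ = [2.121e-06, 1.237e-06, 2.054e-07]  ψ = [1, 1, 2]  (obs o_6=0)
backtrack: best end state = 0; path = [1, 1, 1, 1, 1, 1, 0]

path = [1, 1, 1, 1, 1, 1, 0]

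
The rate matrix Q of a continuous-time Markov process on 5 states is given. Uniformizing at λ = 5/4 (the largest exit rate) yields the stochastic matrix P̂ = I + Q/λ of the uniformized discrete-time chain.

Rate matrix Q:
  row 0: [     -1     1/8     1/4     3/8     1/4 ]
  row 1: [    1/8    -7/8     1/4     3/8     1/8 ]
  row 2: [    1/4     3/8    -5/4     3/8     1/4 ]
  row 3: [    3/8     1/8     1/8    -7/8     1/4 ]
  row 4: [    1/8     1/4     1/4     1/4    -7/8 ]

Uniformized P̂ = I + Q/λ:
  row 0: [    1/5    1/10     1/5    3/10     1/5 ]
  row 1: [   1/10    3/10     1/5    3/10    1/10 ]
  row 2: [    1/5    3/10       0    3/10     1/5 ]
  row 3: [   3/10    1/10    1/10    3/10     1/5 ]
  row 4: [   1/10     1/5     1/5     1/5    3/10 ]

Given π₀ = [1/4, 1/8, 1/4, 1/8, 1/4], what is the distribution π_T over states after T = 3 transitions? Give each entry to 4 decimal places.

π = [0.1889, 0.1869, 0.1431, 0.2799, 0.2013]

t=0: π = [0.2500, 0.1250, 0.2500, 0.1250, 0.2500]
t=1: π = [0.1750, 0.2000, 0.1375, 0.2750, 0.2125]
t=2: π = [0.1863, 0.1888, 0.1450, 0.2788, 0.2013]
t=3: π = [0.1889, 0.1869, 0.1431, 0.2799, 0.2013]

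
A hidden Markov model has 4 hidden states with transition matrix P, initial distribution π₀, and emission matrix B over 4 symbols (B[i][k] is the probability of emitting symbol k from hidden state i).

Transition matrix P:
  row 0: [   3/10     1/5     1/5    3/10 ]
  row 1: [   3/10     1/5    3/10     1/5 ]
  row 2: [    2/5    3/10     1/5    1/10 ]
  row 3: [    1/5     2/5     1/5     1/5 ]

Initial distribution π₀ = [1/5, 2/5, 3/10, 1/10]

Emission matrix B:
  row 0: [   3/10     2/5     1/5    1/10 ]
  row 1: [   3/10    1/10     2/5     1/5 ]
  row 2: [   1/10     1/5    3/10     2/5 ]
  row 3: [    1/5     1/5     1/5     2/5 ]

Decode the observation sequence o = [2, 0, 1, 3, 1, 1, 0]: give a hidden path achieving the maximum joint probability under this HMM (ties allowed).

path = [1, 0, 0, 2, 0, 0, 0]

t=0: δ = [4.000e-02, 1.600e-01, 9.000e-02, 2.000e-02]  (obs o_0=2)
t=1: δ = [1.440e-02, 9.600e-03, 4.800e-03, 6.400e-03]  ψ = [1, 1, 1, 1]  (obs o_1=0)
t=2: δ = [1.728e-03, 2.880e-04, 5.760e-04, 8.640e-04]  ψ = [0, 0, 0, 0]  (obs o_2=1)
t=3: δ = [5.184e-05, 6.912e-05, 1.382e-04, 2.074e-04]  ψ = [0, 0, 0, 0]  (obs o_3=3)
t=4: δ = [2.212e-05, 8.294e-06, 8.294e-06, 8.294e-06]  ψ = [2, 3, 3, 3]  (obs o_4=1)
t=5: δ = [2.654e-06, 4.424e-07, 8.847e-07, 1.327e-06]  ψ = [0, 0, 0, 0]  (obs o_5=1)
t=6: δ = [2.389e-07, 1.593e-07, 5.308e-08, 1.593e-07]  ψ = [0, 0, 0, 0]  (obs o_6=0)
backtrack: best end state = 0; path = [1, 0, 0, 2, 0, 0, 0]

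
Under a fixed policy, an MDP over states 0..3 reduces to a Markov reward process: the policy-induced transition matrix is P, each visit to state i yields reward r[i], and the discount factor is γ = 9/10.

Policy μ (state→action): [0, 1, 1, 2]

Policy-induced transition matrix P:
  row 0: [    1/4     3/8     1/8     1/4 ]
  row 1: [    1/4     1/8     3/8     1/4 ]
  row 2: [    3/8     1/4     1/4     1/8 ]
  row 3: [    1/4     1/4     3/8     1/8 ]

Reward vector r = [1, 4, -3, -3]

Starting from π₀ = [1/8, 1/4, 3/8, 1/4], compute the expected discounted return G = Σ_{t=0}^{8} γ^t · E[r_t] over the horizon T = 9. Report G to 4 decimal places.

t=0: π = [0.1250, 0.2500, 0.3750, 0.2500], E[r] = -0.7500, γ^t·E[r] = -0.750000, running G = -0.750000
t=1: π = [0.2969, 0.2344, 0.2969, 0.1719], E[r] = -0.1719, γ^t·E[r] = -0.154688, running G = -0.904688
t=2: π = [0.2871, 0.2578, 0.2637, 0.1914], E[r] = -0.0469, γ^t·E[r] = -0.037969, running G = -0.942656
t=3: π = [0.2830, 0.2537, 0.2703, 0.1931], E[r] = -0.0925, γ^t·E[r] = -0.067454, running G = -1.010110
t=4: π = [0.2838, 0.2537, 0.2705, 0.1921], E[r] = -0.0892, γ^t·E[r] = -0.058546, running G = -1.068656
t=5: π = [0.2838, 0.2538, 0.2702, 0.1922], E[r] = -0.0884, γ^t·E[r] = -0.052203, running G = -1.120859
t=6: π = [0.2838, 0.2538, 0.2703, 0.1922], E[r] = -0.0886, γ^t·E[r] = -0.047080, running G = -1.167938
t=7: π = [0.2838, 0.2538, 0.2703, 0.1922], E[r] = -0.0886, γ^t·E[r] = -0.042375, running G = -1.210313
t=8: π = [0.2838, 0.2538, 0.2703, 0.1922], E[r] = -0.0886, γ^t·E[r] = -0.038134, running G = -1.248447

G = -1.2484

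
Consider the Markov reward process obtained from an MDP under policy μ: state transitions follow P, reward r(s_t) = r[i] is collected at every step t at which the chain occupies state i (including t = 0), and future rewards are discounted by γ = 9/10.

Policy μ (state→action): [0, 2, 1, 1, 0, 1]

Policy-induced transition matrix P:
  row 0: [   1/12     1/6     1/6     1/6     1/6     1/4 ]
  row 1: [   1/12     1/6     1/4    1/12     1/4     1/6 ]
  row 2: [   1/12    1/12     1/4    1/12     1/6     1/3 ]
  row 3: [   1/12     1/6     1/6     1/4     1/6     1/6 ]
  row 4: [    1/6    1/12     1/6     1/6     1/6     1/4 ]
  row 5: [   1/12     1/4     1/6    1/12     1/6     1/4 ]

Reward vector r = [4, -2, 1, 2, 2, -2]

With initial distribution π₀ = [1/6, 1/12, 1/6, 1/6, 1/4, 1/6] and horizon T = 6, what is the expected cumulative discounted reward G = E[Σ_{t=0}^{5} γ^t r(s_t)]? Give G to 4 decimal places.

t=0: π = [0.1667, 0.0833, 0.1667, 0.1667, 0.2500, 0.1667], E[r] = 1.1667, γ^t·E[r] = 1.166667, running G = 1.166667
t=1: π = [0.1042, 0.1458, 0.1875, 0.1458, 0.1736, 0.2431], E[r] = 0.4653, γ^t·E[r] = 0.418750, running G = 1.585417
t=2: π = [0.0978, 0.1568, 0.1944, 0.1308, 0.1788, 0.2413], E[r] = 0.4086, γ^t·E[r] = 0.330938, running G = 1.916354
t=3: π = [0.0982, 0.1557, 0.1959, 0.1282, 0.1797, 0.2422], E[r] = 0.4089, γ^t·E[r] = 0.298090, running G = 2.214444
t=4: π = [0.0983, 0.1555, 0.1960, 0.1279, 0.1796, 0.2427], E[r] = 0.4078, γ^t·E[r] = 0.267540, running G = 2.481984
t=5: π = [0.0983, 0.1556, 0.1960, 0.1278, 0.1796, 0.2427], E[r] = 0.4074, γ^t·E[r] = 0.240588, running G = 2.722572

G = 2.7226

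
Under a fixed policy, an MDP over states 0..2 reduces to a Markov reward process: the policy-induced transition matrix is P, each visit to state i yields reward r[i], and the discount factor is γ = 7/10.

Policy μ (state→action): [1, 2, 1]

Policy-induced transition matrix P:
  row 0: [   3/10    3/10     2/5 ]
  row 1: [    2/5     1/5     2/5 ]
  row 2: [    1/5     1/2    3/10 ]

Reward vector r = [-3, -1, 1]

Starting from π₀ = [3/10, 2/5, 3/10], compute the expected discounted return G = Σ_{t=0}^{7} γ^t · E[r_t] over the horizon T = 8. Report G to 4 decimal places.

t=0: π = [0.3000, 0.4000, 0.3000], E[r] = -1.0000, γ^t·E[r] = -1.000000, running G = -1.000000
t=1: π = [0.3100, 0.3200, 0.3700], E[r] = -0.8800, γ^t·E[r] = -0.616000, running G = -1.616000
t=2: π = [0.2950, 0.3420, 0.3630], E[r] = -0.8640, γ^t·E[r] = -0.423360, running G = -2.039360
t=3: π = [0.2979, 0.3384, 0.3637], E[r] = -0.8684, γ^t·E[r] = -0.297861, running G = -2.337221
t=4: π = [0.2975, 0.3389, 0.3636], E[r] = -0.8677, γ^t·E[r] = -0.208330, running G = -2.545551
t=5: π = [0.2975, 0.3388, 0.3636], E[r] = -0.8678, γ^t·E[r] = -0.145848, running G = -2.691399
t=6: π = [0.2975, 0.3388, 0.3636], E[r] = -0.8678, γ^t·E[r] = -0.102092, running G = -2.793491
t=7: π = [0.2975, 0.3388, 0.3636], E[r] = -0.8678, γ^t·E[r] = -0.071464, running G = -2.864955

G = -2.8650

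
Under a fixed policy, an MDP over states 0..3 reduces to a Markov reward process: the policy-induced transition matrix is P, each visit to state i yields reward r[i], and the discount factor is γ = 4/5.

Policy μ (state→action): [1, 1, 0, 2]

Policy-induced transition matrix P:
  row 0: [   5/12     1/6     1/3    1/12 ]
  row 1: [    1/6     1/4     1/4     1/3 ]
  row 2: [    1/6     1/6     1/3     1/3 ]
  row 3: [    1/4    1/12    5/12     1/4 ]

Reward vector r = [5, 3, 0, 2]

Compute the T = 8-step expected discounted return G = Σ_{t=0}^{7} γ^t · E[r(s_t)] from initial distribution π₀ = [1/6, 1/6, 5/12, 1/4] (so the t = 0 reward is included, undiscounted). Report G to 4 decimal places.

t=0: π = [0.1667, 0.1667, 0.4167, 0.2500], E[r] = 1.8333, γ^t·E[r] = 1.833333, running G = 1.833333
t=1: π = [0.2292, 0.1597, 0.3403, 0.2708], E[r] = 2.1667, γ^t·E[r] = 1.733333, running G = 3.566667
t=2: π = [0.2465, 0.1574, 0.3426, 0.2535], E[r] = 2.2118, γ^t·E[r] = 1.415556, running G = 4.982222
t=3: π = [0.2494, 0.1587, 0.3413, 0.2506], E[r] = 2.2242, γ^t·E[r] = 1.138815, running G = 6.121037
t=4: π = [0.2499, 0.1590, 0.3410, 0.2501], E[r] = 2.2267, γ^t·E[r] = 0.912069, running G = 7.033106
t=5: π = [0.2500, 0.1591, 0.3409, 0.2500], E[r] = 2.2272, γ^t·E[r] = 0.729802, running G = 7.762908
t=6: π = [0.2500, 0.1591, 0.3409, 0.2500], E[r] = 2.2273, γ^t·E[r] = 0.583862, running G = 8.346770
t=7: π = [0.2500, 0.1591, 0.3409, 0.2500], E[r] = 2.2273, γ^t·E[r] = 0.467092, running G = 8.813863

G = 8.8139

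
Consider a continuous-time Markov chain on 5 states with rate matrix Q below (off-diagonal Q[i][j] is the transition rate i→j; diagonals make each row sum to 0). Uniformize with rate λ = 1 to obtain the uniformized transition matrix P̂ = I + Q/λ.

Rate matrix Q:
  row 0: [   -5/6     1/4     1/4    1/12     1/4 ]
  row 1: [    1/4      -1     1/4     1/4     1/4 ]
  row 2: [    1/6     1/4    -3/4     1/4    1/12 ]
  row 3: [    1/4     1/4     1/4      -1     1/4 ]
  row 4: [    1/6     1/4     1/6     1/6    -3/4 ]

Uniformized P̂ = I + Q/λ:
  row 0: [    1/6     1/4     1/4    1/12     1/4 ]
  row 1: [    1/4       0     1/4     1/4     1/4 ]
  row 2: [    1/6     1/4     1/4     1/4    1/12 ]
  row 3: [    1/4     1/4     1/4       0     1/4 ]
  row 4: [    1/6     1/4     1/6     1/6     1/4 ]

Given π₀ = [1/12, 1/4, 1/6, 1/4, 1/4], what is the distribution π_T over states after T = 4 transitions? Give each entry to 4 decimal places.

π = [0.1966, 0.2002, 0.2324, 0.1595, 0.2113]

t=0: π = [0.0833, 0.2500, 0.1667, 0.2500, 0.2500]
t=1: π = [0.2083, 0.1875, 0.2292, 0.1528, 0.2222]
t=2: π = [0.1950, 0.2031, 0.2315, 0.1586, 0.2118]
t=3: π = [0.1968, 0.1992, 0.2323, 0.1602, 0.2114]
t=4: π = [0.1966, 0.2002, 0.2324, 0.1595, 0.2113]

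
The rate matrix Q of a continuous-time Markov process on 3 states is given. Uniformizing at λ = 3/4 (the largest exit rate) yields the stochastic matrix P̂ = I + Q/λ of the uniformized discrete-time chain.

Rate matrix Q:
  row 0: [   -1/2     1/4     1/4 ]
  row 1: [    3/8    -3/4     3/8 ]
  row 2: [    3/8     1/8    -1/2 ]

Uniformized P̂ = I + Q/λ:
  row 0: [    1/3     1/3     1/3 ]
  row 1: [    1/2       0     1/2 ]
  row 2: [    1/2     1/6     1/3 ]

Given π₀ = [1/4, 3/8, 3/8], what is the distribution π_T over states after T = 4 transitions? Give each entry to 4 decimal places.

π = [0.4284, 0.2048, 0.3668]

t=0: π = [0.2500, 0.3750, 0.3750]
t=1: π = [0.4583, 0.1458, 0.3958]
t=2: π = [0.4236, 0.2188, 0.3576]
t=3: π = [0.4294, 0.2008, 0.3698]
t=4: π = [0.4284, 0.2048, 0.3668]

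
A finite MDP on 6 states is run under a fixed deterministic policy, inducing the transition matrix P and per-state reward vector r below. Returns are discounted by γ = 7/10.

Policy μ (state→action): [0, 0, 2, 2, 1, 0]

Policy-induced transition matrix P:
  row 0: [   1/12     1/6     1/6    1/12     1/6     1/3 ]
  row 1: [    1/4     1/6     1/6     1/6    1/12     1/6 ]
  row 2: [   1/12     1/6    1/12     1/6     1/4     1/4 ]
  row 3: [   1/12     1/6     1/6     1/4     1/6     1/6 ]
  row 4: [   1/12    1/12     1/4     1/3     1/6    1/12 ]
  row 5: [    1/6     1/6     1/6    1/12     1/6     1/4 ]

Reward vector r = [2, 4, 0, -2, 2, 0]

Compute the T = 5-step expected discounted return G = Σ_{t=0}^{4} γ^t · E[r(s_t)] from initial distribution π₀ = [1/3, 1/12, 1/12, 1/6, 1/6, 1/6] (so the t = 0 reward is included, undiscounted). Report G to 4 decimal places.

t=0: π = [0.3333, 0.0833, 0.0833, 0.1667, 0.1667, 0.1667], E[r] = 1.0000, γ^t·E[r] = 1.000000, running G = 1.000000
t=1: π = [0.1111, 0.1528, 0.1736, 0.1667, 0.1667, 0.2292], E[r] = 0.8333, γ^t·E[r] = 0.583333, running G = 1.583333
t=2: π = [0.1279, 0.1528, 0.1661, 0.1800, 0.1684, 0.2049], E[r] = 0.8438, γ^t·E[r] = 0.413438, running G = 1.996771
t=3: π = [0.1259, 0.1526, 0.1669, 0.1820, 0.1678, 0.2049], E[r] = 0.8338, γ^t·E[r] = 0.285999, running G = 2.282770
t=4: π = [0.1258, 0.1527, 0.1667, 0.1822, 0.1679, 0.2046], E[r] = 0.8337, γ^t·E[r] = 0.200162, running G = 2.482932

G = 2.4829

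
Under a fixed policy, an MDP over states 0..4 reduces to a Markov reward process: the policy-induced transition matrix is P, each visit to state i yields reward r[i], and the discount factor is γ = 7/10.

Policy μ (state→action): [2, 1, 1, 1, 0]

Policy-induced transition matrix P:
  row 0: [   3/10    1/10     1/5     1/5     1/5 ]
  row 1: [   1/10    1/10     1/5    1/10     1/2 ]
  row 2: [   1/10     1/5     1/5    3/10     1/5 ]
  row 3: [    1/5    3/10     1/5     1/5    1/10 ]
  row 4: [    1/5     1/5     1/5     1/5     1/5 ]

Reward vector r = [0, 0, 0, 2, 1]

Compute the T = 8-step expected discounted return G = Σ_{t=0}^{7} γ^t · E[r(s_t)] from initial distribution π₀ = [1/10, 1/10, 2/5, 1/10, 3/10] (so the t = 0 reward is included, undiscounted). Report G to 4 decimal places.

G = 1.8949

t=0: π = [0.1000, 0.1000, 0.4000, 0.1000, 0.3000], E[r] = 0.5000, γ^t·E[r] = 0.500000, running G = 0.500000
t=1: π = [0.1600, 0.1900, 0.2000, 0.2300, 0.2200], E[r] = 0.6800, γ^t·E[r] = 0.476000, running G = 0.976000
t=2: π = [0.1770, 0.1880, 0.2000, 0.2010, 0.2340], E[r] = 0.6360, γ^t·E[r] = 0.311640, running G = 1.287640
t=3: π = [0.1789, 0.1836, 0.2000, 0.2012, 0.2363], E[r] = 0.6387, γ^t·E[r] = 0.219074, running G = 1.506714
t=4: π = [0.1795, 0.1839, 0.2000, 0.2016, 0.2350], E[r] = 0.6382, γ^t·E[r] = 0.153241, running G = 1.659956
t=5: π = [0.1796, 0.1838, 0.2000, 0.2016, 0.2350], E[r] = 0.6382, γ^t·E[r] = 0.107266, running G = 1.767222
t=6: π = [0.1796, 0.1838, 0.2000, 0.2016, 0.2350], E[r] = 0.6382, γ^t·E[r] = 0.075086, running G = 1.842308
t=7: π = [0.1796, 0.1838, 0.2000, 0.2016, 0.2350], E[r] = 0.6382, γ^t·E[r] = 0.052560, running G = 1.894868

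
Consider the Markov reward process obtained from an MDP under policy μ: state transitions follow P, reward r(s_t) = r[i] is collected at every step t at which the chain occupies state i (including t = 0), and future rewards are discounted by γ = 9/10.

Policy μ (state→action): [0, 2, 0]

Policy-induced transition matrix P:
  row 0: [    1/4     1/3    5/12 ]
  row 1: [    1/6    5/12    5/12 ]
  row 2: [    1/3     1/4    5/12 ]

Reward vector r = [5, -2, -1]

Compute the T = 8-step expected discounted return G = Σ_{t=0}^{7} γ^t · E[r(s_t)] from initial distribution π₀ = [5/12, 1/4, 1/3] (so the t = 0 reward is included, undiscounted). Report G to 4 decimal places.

t=0: π = [0.4167, 0.2500, 0.3333], E[r] = 1.2500, γ^t·E[r] = 1.250000, running G = 1.250000
t=1: π = [0.2569, 0.3264, 0.4167], E[r] = 0.2153, γ^t·E[r] = 0.193750, running G = 1.443750
t=2: π = [0.2575, 0.3258, 0.4167], E[r] = 0.2193, γ^t·E[r] = 0.177656, running G = 1.621406
t=3: π = [0.2576, 0.3258, 0.4167], E[r] = 0.2197, γ^t·E[r] = 0.160137, running G = 1.781543
t=4: π = [0.2576, 0.3258, 0.4167], E[r] = 0.2197, γ^t·E[r] = 0.144142, running G = 1.925684
t=5: π = [0.2576, 0.3258, 0.4167], E[r] = 0.2197, γ^t·E[r] = 0.129729, running G = 2.055413
t=6: π = [0.2576, 0.3258, 0.4167], E[r] = 0.2197, γ^t·E[r] = 0.116756, running G = 2.172169
t=7: π = [0.2576, 0.3258, 0.4167], E[r] = 0.2197, γ^t·E[r] = 0.105080, running G = 2.277250

G = 2.2772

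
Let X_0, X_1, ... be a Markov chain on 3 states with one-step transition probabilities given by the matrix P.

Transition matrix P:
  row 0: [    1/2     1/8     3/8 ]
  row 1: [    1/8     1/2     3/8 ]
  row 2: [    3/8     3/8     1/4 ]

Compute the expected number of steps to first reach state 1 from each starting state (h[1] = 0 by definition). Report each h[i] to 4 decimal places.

h = [4.8000, 0.0000, 3.7333]

First-step conditioning: h[1] = 0; for i ≠ 1, h[i] = 1 + Σ_k P[i][k]·h[k].
  h[0] = 1 + 1/2·h[0] + 3/8·h[2]
  h[2] = 1 + 3/8·h[0] + 1/4·h[2]
Solving the 2×2 linear system over states ≠ 1 gives exactly h = [24/5, 0, 56/15] (h[1] = 0 is the target).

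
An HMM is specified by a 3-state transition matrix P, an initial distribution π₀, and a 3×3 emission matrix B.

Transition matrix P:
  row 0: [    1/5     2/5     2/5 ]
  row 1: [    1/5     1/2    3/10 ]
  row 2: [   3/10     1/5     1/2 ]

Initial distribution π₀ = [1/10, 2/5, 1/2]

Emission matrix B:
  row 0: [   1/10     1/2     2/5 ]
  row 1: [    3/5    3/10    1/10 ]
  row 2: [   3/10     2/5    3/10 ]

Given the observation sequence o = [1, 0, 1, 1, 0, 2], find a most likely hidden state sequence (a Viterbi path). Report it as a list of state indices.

path = [2, 2, 2, 2, 2, 2]

t=0: δ = [5.000e-02, 1.200e-01, 2.000e-01]  (obs o_0=1)
t=1: δ = [6.000e-03, 3.600e-02, 3.000e-02]  ψ = [2, 1, 2]  (obs o_1=0)
t=2: δ = [4.500e-03, 5.400e-03, 6.000e-03]  ψ = [2, 1, 2]  (obs o_2=1)
t=3: δ = [9.000e-04, 8.100e-04, 1.200e-03]  ψ = [2, 1, 2]  (obs o_3=1)
t=4: δ = [3.600e-05, 2.430e-04, 1.800e-04]  ψ = [2, 1, 2]  (obs o_4=0)
t=5: δ = [2.160e-05, 1.215e-05, 2.700e-05]  ψ = [2, 1, 2]  (obs o_5=2)
backtrack: best end state = 2; path = [2, 2, 2, 2, 2, 2]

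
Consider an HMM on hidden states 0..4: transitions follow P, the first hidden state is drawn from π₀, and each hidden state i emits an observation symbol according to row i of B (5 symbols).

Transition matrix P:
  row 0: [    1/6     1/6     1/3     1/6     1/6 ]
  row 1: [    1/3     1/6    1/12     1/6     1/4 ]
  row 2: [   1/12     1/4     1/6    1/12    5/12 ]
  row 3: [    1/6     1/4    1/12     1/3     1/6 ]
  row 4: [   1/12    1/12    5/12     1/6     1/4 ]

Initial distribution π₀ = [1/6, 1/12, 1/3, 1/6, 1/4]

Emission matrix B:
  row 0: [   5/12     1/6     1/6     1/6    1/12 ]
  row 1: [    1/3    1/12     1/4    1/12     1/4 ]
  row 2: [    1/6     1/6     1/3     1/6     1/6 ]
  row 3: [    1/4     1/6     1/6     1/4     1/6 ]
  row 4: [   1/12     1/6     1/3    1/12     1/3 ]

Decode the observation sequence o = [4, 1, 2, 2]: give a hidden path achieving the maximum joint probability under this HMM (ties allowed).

path = [4, 2, 4, 2]

t=0: δ = [1.389e-02, 2.083e-02, 5.556e-02, 2.778e-02, 8.333e-02]  (obs o_0=4)
t=1: δ = [1.157e-03, 1.157e-03, 5.787e-03, 2.315e-03, 3.858e-03]  ψ = [1, 2, 4, 4, 2]  (obs o_1=1)
t=2: δ = [8.038e-05, 3.617e-04, 5.358e-04, 1.286e-04, 8.038e-04]  ψ = [2, 2, 4, 3, 2]  (obs o_2=2)
t=3: δ = [2.009e-05, 3.349e-05, 1.116e-04, 2.233e-05, 7.442e-05]  ψ = [1, 2, 4, 4, 2]  (obs o_3=2)
backtrack: best end state = 2; path = [4, 2, 4, 2]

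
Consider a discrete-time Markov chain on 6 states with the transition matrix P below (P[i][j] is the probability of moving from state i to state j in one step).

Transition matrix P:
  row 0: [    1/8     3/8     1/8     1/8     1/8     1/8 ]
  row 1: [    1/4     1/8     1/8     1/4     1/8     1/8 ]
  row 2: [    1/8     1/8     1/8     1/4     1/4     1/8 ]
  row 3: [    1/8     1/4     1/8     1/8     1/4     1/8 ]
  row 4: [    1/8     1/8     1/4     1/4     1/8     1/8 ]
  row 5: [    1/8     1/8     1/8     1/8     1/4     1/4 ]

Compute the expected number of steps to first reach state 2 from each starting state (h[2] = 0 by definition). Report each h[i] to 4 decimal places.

h = [6.8698, 6.8591, 0.0000, 6.7625, 6.0004, 6.7487]

First-step conditioning: h[2] = 0; for i ≠ 2, h[i] = 1 + Σ_k P[i][k]·h[k].
  h[0] = 1 + 1/8·h[0] + 3/8·h[1] + 1/8·h[3] + 1/8·h[4] + 1/8·h[5]
  h[1] = 1 + 1/4·h[0] + 1/8·h[1] + 1/4·h[3] + 1/8·h[4] + 1/8·h[5]
  h[3] = 1 + 1/8·h[0] + 1/4·h[1] + 1/8·h[3] + 1/4·h[4] + 1/8·h[5]
  h[4] = 1 + 1/8·h[0] + 1/8·h[1] + 1/4·h[3] + 1/8·h[4] + 1/8·h[5]
  h[5] = 1 + 1/8·h[0] + 1/8·h[1] + 1/8·h[3] + 1/4·h[4] + 1/4·h[5]
Solving the 5×5 linear system over states ≠ 2 gives exactly h = [35840/5217, 11928/1739, 0, 11760/1739, 31304/5217, 11736/1739] (h[2] = 0 is the target).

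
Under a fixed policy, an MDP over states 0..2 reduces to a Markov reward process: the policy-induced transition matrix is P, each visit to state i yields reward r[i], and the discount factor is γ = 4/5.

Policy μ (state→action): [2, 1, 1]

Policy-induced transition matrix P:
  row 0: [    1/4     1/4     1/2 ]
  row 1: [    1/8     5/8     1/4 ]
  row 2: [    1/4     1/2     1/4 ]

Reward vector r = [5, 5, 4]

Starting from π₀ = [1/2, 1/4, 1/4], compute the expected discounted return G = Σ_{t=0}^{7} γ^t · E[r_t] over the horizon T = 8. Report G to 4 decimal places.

t=0: π = [0.5000, 0.2500, 0.2500], E[r] = 4.7500, γ^t·E[r] = 4.750000, running G = 4.750000
t=1: π = [0.2188, 0.4063, 0.3750], E[r] = 4.6250, γ^t·E[r] = 3.700000, running G = 8.450000
t=2: π = [0.1992, 0.4961, 0.3047], E[r] = 4.6953, γ^t·E[r] = 3.005000, running G = 11.455000
t=3: π = [0.1880, 0.5122, 0.2998], E[r] = 4.7002, γ^t·E[r] = 2.406500, running G = 13.861500
t=4: π = [0.1860, 0.5170, 0.2970], E[r] = 4.7030, γ^t·E[r] = 1.926350, running G = 15.787850
t=5: π = [0.1854, 0.5181, 0.2965], E[r] = 4.7035, γ^t·E[r] = 1.541245, running G = 17.329095
t=6: π = [0.1852, 0.5184, 0.2963], E[r] = 4.7037, γ^t·E[r] = 1.233036, running G = 18.562131
t=7: π = [0.1852, 0.5185, 0.2963], E[r] = 4.7037, γ^t·E[r] = 0.986436, running G = 19.548566

G = 19.5486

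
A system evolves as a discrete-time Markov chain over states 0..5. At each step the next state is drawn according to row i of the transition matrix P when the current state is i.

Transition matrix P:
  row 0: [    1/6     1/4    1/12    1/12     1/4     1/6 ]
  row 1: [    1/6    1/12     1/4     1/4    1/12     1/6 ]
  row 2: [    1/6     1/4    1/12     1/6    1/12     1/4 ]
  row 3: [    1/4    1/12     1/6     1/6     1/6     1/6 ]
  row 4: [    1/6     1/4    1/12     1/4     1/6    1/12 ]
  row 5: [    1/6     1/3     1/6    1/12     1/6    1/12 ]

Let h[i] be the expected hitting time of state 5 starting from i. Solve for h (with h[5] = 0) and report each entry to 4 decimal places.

h = [6.1215, 5.9615, 5.5290, 6.0548, 6.5821, 0.0000]

First-step conditioning: h[5] = 0; for i ≠ 5, h[i] = 1 + Σ_k P[i][k]·h[k].
  h[0] = 1 + 1/6·h[0] + 1/4·h[1] + 1/12·h[2] + 1/12·h[3] + 1/4·h[4]
  h[1] = 1 + 1/6·h[0] + 1/12·h[1] + 1/4·h[2] + 1/4·h[3] + 1/12·h[4]
  h[2] = 1 + 1/6·h[0] + 1/4·h[1] + 1/12·h[2] + 1/6·h[3] + 1/12·h[4]
  h[3] = 1 + 1/4·h[0] + 1/12·h[1] + 1/6·h[2] + 1/6·h[3] + 1/6·h[4]
  h[4] = 1 + 1/6·h[0] + 1/4·h[1] + 1/12·h[2] + 1/4·h[3] + 1/6·h[4]
Solving the 5×5 linear system over states ≠ 5 gives exactly h = [24798/4051, 24150/4051, 22398/4051, 24528/4051, 26664/4051, 0] (h[5] = 0 is the target).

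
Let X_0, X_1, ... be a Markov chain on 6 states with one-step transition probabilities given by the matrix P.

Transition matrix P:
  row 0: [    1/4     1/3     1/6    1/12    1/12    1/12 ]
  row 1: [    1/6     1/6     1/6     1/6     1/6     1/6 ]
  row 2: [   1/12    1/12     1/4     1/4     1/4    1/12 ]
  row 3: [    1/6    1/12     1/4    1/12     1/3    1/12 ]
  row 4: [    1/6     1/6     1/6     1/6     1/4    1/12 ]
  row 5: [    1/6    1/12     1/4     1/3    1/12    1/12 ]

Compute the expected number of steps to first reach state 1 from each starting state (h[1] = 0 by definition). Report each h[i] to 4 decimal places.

First-step conditioning: h[1] = 0; for i ≠ 1, h[i] = 1 + Σ_k P[i][k]·h[k].
  h[0] = 1 + 1/4·h[0] + 1/6·h[2] + 1/12·h[3] + 1/12·h[4] + 1/12·h[5]
  h[2] = 1 + 1/12·h[0] + 1/4·h[2] + 1/4·h[3] + 1/4·h[4] + 1/12·h[5]
  h[3] = 1 + 1/6·h[0] + 1/4·h[2] + 1/12·h[3] + 1/3·h[4] + 1/12·h[5]
  h[4] = 1 + 1/6·h[0] + 1/6·h[2] + 1/6·h[3] + 1/4·h[4] + 1/12·h[5]
  h[5] = 1 + 1/6·h[0] + 1/4·h[2] + 1/3·h[3] + 1/12·h[4] + 1/12·h[5]
Solving the 5×5 linear system over states ≠ 1 gives exactly h = [30360/5833, 0, 41808/5833, 40680/5833, 37464/5833, 41484/5833] (h[1] = 0 is the target).

h = [5.2049, 0.0000, 7.1675, 6.9741, 6.4228, 7.1119]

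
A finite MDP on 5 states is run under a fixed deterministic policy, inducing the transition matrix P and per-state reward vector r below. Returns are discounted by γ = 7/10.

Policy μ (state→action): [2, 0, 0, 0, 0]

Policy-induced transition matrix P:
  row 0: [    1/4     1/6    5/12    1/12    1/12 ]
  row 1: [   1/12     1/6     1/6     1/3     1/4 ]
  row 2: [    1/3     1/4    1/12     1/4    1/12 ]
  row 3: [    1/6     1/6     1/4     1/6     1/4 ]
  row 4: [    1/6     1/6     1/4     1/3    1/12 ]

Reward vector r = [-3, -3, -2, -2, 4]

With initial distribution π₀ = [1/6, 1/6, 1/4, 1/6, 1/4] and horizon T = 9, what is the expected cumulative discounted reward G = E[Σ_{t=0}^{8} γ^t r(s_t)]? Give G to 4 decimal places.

G = -4.1386

t=0: π = [0.1667, 0.1667, 0.2500, 0.1667, 0.2500], E[r] = -0.8333, γ^t·E[r] = -0.833333, running G = -0.833333
t=1: π = [0.2083, 0.1875, 0.2222, 0.2431, 0.1389], E[r] = -1.5625, γ^t·E[r] = -1.093750, running G = -1.927083
t=2: π = [0.2054, 0.1852, 0.2321, 0.2222, 0.1551], E[r] = -1.4601, γ^t·E[r] = -0.715434, running G = -2.642517
t=3: π = [0.2070, 0.1860, 0.2301, 0.2256, 0.1512], E[r] = -1.4856, γ^t·E[r] = -0.509571, running G = -3.152088
t=4: π = [0.2068, 0.1858, 0.2306, 0.2248, 0.1519], E[r] = -1.4810, γ^t·E[r] = -0.355592, running G = -3.507680
t=5: π = [0.2069, 0.1859, 0.2305, 0.2250, 0.1518], E[r] = -1.4821, γ^t·E[r] = -0.249096, running G = -3.756776
t=6: π = [0.2068, 0.1859, 0.2306, 0.2249, 0.1518], E[r] = -1.4819, γ^t·E[r] = -0.174341, running G = -3.931117
t=7: π = [0.2068, 0.1859, 0.2306, 0.2249, 0.1518], E[r] = -1.4819, γ^t·E[r] = -0.122043, running G = -4.053160
t=8: π = [0.2068, 0.1859, 0.2306, 0.2249, 0.1518], E[r] = -1.4819, γ^t·E[r] = -0.085429, running G = -4.138589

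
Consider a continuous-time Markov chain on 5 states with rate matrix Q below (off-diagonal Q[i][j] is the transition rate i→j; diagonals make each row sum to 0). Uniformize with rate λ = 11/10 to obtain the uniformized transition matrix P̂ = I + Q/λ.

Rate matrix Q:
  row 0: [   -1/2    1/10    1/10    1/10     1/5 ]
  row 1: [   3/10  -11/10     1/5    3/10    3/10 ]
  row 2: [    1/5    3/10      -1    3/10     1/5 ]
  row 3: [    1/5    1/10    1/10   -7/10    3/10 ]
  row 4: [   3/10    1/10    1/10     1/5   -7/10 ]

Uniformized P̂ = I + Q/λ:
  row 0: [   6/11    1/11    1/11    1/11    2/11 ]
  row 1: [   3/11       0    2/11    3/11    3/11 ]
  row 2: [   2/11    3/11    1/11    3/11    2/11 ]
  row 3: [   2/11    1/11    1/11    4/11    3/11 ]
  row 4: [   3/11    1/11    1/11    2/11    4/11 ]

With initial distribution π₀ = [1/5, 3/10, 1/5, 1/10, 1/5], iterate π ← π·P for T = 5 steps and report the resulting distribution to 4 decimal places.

π = [0.3361, 0.1000, 0.1000, 0.2074, 0.2565]

t=0: π = [0.2000, 0.3000, 0.2000, 0.1000, 0.2000]
t=1: π = [0.3000, 0.1000, 0.1182, 0.2273, 0.2545]
t=2: π = [0.3231, 0.1033, 0.1000, 0.2157, 0.2579]
t=3: π = [0.3322, 0.0997, 0.1003, 0.2101, 0.2577]
t=4: π = [0.3351, 0.1001, 0.1000, 0.2080, 0.2568]
t=5: π = [0.3361, 0.1000, 0.1000, 0.2074, 0.2565]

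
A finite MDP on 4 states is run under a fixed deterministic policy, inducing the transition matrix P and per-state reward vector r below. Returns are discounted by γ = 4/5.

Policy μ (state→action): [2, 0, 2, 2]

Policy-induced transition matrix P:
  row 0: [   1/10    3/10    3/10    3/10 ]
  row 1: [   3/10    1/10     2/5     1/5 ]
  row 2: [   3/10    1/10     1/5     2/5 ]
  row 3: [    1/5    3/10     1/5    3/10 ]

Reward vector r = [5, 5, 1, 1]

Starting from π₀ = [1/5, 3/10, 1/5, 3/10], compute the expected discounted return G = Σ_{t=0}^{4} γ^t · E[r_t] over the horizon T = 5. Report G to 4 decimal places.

t=0: π = [0.2000, 0.3000, 0.2000, 0.3000], E[r] = 3.0000, γ^t·E[r] = 3.000000, running G = 3.000000
t=1: π = [0.2300, 0.2000, 0.2800, 0.2900], E[r] = 2.7200, γ^t·E[r] = 2.176000, running G = 5.176000
t=2: π = [0.2250, 0.2040, 0.2630, 0.3080], E[r] = 2.7160, γ^t·E[r] = 1.738240, running G = 6.914240
t=3: π = [0.2242, 0.2066, 0.2633, 0.3059], E[r] = 2.7232, γ^t·E[r] = 1.394278, running G = 8.308518
t=4: π = [0.2246, 0.2060, 0.2637, 0.3057], E[r] = 2.7224, γ^t·E[r] = 1.115079, running G = 9.423597

G = 9.4236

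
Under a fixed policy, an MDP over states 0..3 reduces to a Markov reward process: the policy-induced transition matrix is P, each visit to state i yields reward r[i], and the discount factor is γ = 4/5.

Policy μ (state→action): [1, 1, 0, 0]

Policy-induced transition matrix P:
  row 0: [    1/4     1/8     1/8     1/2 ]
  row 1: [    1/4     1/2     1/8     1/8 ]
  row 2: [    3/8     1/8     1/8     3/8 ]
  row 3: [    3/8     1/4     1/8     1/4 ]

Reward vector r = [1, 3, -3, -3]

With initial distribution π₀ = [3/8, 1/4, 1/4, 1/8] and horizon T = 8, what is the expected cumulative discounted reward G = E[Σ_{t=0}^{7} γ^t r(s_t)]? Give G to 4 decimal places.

t=0: π = [0.3750, 0.2500, 0.2500, 0.1250], E[r] = 0.0000, γ^t·E[r] = 0.000000, running G = 0.000000
t=1: π = [0.2969, 0.2344, 0.1250, 0.3438], E[r] = -0.4063, γ^t·E[r] = -0.325000, running G = -0.325000
t=2: π = [0.3086, 0.2559, 0.1250, 0.3105], E[r] = -0.2305, γ^t·E[r] = -0.147500, running G = -0.472500
t=3: π = [0.3044, 0.2598, 0.1250, 0.3108], E[r] = -0.2236, γ^t·E[r] = -0.114500, running G = -0.587000
t=4: π = [0.3045, 0.2613, 0.1250, 0.3093], E[r] = -0.2145, γ^t·E[r] = -0.087875, running G = -0.674875
t=5: π = [0.3043, 0.2616, 0.1250, 0.3091], E[r] = -0.2131, γ^t·E[r] = -0.069823, running G = -0.744698
t=6: π = [0.3043, 0.2617, 0.1250, 0.3090], E[r] = -0.2125, γ^t·E[r] = -0.055699, running G = -0.800396
t=7: π = [0.3042, 0.2618, 0.1250, 0.3090], E[r] = -0.2123, γ^t·E[r] = -0.044529, running G = -0.844925

G = -0.8449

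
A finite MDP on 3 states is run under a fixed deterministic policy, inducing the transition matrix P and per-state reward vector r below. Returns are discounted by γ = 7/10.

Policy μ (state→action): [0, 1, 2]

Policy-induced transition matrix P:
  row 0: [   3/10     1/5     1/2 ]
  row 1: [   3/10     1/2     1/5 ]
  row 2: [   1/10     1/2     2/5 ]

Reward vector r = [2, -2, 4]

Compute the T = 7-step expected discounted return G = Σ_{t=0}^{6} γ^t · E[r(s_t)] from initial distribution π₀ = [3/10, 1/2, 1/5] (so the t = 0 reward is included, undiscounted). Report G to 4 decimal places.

G = 2.4337

t=0: π = [0.3000, 0.5000, 0.2000], E[r] = 0.4000, γ^t·E[r] = 0.400000, running G = 0.400000
t=1: π = [0.2600, 0.4100, 0.3300], E[r] = 1.0200, γ^t·E[r] = 0.714000, running G = 1.114000
t=2: π = [0.2340, 0.4220, 0.3440], E[r] = 1.0000, γ^t·E[r] = 0.490000, running G = 1.604000
t=3: π = [0.2312, 0.4298, 0.3390], E[r] = 0.9588, γ^t·E[r] = 0.328868, running G = 1.932868
t=4: π = [0.2322, 0.4306, 0.3372], E[r] = 0.9518, γ^t·E[r] = 0.228518, running G = 2.161386
t=5: π = [0.2326, 0.4303, 0.3371], E[r] = 0.9528, γ^t·E[r] = 0.160141, running G = 2.321527
t=6: π = [0.2326, 0.4302, 0.3372], E[r] = 0.9535, γ^t·E[r] = 0.112174, running G = 2.433701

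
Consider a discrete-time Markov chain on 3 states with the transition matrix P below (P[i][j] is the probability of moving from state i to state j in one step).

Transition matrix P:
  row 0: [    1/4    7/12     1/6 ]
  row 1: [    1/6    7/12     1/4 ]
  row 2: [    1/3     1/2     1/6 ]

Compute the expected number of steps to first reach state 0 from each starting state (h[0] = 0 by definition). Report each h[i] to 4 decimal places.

h = [0.0000, 4.8750, 4.1250]

First-step conditioning: h[0] = 0; for i ≠ 0, h[i] = 1 + Σ_k P[i][k]·h[k].
  h[1] = 1 + 7/12·h[1] + 1/4·h[2]
  h[2] = 1 + 1/2·h[1] + 1/6·h[2]
Solving the 2×2 linear system over states ≠ 0 gives exactly h = [0, 39/8, 33/8] (h[0] = 0 is the target).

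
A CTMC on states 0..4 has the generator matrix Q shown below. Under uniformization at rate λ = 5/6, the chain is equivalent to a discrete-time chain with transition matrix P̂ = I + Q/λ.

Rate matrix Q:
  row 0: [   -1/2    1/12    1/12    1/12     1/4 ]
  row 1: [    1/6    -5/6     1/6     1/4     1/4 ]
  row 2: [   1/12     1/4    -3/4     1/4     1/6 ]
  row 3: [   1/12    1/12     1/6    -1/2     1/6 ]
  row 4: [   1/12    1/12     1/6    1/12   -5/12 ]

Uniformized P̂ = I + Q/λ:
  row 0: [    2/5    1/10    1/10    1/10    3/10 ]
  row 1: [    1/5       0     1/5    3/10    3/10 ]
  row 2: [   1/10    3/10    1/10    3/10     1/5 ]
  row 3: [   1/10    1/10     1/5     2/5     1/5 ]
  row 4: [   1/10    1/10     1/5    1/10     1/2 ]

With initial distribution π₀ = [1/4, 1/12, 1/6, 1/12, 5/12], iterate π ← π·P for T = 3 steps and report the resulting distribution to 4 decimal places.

t=0: π = [0.2500, 0.0833, 0.1667, 0.0833, 0.4167]
t=1: π = [0.1833, 0.1250, 0.1583, 0.1750, 0.3583]
t=2: π = [0.1675, 0.1192, 0.1658, 0.2092, 0.3383]
t=3: π = [0.1622, 0.1213, 0.1667, 0.2198, 0.3302]

π = [0.1622, 0.1213, 0.1667, 0.2198, 0.3302]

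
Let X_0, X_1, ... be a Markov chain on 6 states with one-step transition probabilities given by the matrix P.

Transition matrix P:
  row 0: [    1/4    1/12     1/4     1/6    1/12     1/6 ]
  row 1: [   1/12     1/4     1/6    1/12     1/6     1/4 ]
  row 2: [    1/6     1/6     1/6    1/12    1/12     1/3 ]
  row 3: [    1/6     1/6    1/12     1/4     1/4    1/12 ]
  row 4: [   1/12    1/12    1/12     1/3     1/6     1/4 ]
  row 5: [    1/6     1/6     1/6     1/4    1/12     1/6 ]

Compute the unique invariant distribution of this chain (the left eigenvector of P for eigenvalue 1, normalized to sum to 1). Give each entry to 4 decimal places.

Balance equations π_j = Σ_i π_i·P[i][j]:
  π_0 = 1/4·π_0 + 1/12·π_1 + 1/6·π_2 + 1/6·π_3 + 1/12·π_4 + 1/6·π_5
  π_1 = 1/12·π_0 + 1/4·π_1 + 1/6·π_2 + 1/6·π_3 + 1/12·π_4 + 1/6·π_5
  π_2 = 1/4·π_0 + 1/6·π_1 + 1/6·π_2 + 1/12·π_3 + 1/12·π_4 + 1/6·π_5
  π_3 = 1/6·π_0 + 1/12·π_1 + 1/12·π_2 + 1/4·π_3 + 1/3·π_4 + 1/4·π_5
  π_4 = 1/12·π_0 + 1/6·π_1 + 1/12·π_2 + 1/4·π_3 + 1/6·π_4 + 1/12·π_5
  normalize: π_0 + π_1 + π_2 + π_3 + π_4 + π_5 = 1
Solving the linear system gives exactly π = [477/3079, 477/3079, 466/3079, 609/3079, 434/3079, 616/3079].

π = [0.1549, 0.1549, 0.1513, 0.1978, 0.1410, 0.2001]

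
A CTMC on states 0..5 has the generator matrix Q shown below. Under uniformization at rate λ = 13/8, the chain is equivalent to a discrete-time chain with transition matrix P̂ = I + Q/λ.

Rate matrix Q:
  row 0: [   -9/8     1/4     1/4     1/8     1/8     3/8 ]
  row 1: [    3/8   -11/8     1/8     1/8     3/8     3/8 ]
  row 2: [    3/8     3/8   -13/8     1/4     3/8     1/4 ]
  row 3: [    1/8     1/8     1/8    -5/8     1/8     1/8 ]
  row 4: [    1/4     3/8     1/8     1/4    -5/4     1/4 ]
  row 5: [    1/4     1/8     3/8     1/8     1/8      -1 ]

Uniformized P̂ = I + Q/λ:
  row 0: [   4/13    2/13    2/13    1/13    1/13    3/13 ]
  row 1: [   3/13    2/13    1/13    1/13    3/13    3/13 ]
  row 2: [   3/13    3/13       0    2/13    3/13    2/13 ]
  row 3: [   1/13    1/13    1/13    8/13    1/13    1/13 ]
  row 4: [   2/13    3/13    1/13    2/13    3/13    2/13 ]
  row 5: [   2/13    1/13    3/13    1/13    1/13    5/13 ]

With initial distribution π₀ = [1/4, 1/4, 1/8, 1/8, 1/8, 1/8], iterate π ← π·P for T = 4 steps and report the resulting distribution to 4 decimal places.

t=0: π = [0.2500, 0.2500, 0.1250, 0.1250, 0.1250, 0.1250]
t=1: π = [0.2115, 0.1538, 0.1058, 0.1635, 0.1538, 0.2115]
t=2: π = [0.1938, 0.1450, 0.1176, 0.1849, 0.1405, 0.2182]
t=3: π = [0.1896, 0.1427, 0.1164, 0.1963, 0.1389, 0.2160]
t=4: π = [0.1878, 0.1418, 0.1158, 0.2023, 0.1382, 0.2142]

π = [0.1878, 0.1418, 0.1158, 0.2023, 0.1382, 0.2142]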